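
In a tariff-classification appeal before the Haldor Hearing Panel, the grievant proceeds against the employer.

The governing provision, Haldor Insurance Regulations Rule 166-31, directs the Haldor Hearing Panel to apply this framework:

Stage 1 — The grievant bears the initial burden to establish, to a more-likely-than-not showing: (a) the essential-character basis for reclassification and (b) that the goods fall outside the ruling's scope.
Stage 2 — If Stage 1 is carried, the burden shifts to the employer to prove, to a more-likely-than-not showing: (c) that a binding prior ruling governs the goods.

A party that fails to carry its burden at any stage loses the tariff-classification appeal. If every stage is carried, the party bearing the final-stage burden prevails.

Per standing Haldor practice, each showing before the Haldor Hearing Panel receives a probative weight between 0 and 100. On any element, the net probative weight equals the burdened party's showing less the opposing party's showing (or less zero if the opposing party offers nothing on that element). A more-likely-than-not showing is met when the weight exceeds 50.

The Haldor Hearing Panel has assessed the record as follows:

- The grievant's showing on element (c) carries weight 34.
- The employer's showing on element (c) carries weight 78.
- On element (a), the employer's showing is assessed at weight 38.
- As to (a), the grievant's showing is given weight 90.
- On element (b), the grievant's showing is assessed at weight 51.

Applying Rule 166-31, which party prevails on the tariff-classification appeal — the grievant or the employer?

Stage 1 (grievant, a more-likely-than-not showing, weight exceeds 50): (a) net 90−38=52 > 50 — meets; (b) 51 > 50 — meets.
  All elements met. The burden passes to the employer.
Stage 2 (employer, a more-likely-than-not showing, weight exceeds 50): (c) net 78−34=44 ≤ 50 — fails.
  Stage 2 not carried; the employer fails its burden.
So the grievant prevails.

grievant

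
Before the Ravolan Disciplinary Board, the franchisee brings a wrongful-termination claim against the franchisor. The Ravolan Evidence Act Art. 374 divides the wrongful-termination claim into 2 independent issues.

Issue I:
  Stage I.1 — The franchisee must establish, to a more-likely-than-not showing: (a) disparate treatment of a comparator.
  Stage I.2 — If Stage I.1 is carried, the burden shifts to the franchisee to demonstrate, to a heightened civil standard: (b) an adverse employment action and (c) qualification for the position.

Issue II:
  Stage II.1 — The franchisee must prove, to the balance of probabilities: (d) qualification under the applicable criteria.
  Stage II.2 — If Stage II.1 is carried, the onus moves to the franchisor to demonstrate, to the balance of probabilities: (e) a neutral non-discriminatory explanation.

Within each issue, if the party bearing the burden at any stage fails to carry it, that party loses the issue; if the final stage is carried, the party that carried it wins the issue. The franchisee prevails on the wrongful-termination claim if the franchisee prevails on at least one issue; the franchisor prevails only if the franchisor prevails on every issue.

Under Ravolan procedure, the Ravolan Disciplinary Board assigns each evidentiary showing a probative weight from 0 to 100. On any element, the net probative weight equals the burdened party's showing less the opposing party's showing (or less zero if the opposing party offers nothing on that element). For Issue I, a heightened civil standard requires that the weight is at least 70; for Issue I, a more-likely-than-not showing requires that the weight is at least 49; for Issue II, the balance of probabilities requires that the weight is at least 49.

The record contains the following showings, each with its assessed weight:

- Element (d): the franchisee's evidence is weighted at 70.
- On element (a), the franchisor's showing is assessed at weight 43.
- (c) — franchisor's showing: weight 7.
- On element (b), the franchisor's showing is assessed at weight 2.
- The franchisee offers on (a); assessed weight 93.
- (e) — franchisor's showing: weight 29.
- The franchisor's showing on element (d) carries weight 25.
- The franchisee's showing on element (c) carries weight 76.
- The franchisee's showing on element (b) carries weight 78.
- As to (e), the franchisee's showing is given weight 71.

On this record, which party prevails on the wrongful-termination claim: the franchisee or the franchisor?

— Issue I —
At Stage I.1 the franchisee must meet a more-likely-than-not showing (weight is at least 49): on (a) the weight is 93 less the opposing 43 gives net 50, ≥ 49, so (a) meets the standard.
  All elements met. The franchisee retains the burden for Stage I.2.
At Stage I.2 the franchisee must meet a heightened civil standard (weight is at least 70): on (b) the weight is 78 less the opposing 2 gives net 76, which does reach 70, so (b) meets the standard; on (c) the weight is 76 less the opposing 7 gives net 69, < 70, so (c) does not meet the standard.
  The franchisee does not carry Stage I.2.
So the franchisor prevails on this issue.
— Issue II —
At Stage II.1 the franchisee must meet the balance of probabilities (weight is at least 49): on (d) the weight is 70 less the opposing 25 gives net 45, < 49, so (d) does not meet the standard.
  Not every element is met, so the franchisee fails to carry Stage II.1.
The analysis ends at Stage II.1; the franchisor prevails on this issue.
Per-issue: Issue I → franchisor; Issue II → franchisor. The franchisee must prevail on at least one issue; overall, the franchisor prevails.

franchisor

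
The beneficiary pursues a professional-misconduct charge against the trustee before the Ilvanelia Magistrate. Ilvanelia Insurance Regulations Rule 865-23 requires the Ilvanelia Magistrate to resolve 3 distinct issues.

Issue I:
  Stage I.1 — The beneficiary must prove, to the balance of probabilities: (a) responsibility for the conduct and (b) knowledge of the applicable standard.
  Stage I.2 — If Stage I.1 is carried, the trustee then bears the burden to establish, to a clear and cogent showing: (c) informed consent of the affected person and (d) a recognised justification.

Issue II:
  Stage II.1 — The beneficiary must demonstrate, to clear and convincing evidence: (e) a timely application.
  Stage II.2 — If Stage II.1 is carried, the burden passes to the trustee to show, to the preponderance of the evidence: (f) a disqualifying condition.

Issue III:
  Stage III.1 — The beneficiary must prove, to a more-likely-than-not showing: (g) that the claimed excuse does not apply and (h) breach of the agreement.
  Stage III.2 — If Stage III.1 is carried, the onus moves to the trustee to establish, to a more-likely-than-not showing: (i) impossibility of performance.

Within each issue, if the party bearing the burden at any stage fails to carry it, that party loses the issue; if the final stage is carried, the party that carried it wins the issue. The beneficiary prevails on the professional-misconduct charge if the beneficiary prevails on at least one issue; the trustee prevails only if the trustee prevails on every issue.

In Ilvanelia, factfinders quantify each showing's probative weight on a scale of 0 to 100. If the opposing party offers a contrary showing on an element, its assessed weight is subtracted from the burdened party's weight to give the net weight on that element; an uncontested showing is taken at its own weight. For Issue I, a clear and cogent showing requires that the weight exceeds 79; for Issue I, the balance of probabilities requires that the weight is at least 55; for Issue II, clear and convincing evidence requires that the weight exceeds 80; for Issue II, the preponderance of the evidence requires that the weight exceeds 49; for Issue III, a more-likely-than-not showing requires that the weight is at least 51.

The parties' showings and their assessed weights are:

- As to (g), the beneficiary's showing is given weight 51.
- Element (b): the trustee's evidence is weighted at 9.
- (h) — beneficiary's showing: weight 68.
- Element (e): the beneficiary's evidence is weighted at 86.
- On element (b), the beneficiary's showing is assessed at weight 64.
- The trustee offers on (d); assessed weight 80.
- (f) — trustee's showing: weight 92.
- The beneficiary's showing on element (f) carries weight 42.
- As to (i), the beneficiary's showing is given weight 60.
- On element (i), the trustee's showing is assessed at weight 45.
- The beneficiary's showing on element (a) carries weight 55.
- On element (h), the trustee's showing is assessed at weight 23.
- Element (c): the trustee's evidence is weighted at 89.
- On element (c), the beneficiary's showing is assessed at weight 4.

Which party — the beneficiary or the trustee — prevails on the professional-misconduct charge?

— Issue I —
Stage I.1 — burden on beneficiary; standard: the balance of probabilities (weight is at least 55).
    (a): 55 ≥ 55 [met]
    (b): 64 − 9 = 55 ≥ 55 [met]
  The beneficiary carries Stage I.1; the trustee now bears the burden.
Stage I.2 — burden on trustee; standard: a clear and cogent showing (weight exceeds 79).
    (c): 89 − 4 = 85 > 79 [met]
    (d): 80 > 79 [met]
  The trustee carries the last stage.
All stages carried — the trustee prevails on this issue.
— Issue II —
At Stage II.1 the beneficiary must meet clear and convincing evidence (weight exceeds 80): on (e) the weight is 86, which does exceed 80, so (e) meets the standard.
  Stage II.1 carried; the burden shifts to the trustee.
At Stage II.2 the trustee must meet the preponderance of the evidence (weight exceeds 49): on (f) the weight is 92 less the opposing 42 gives net 50, which does exceed 49, so (f) meets the standard.
  The trustee carries the last stage.
Every stage carried; the trustee prevails on this issue.
— Issue III —
Stage III.1 (beneficiary, a more-likely-than-not showing, weight is at least 51): (g) 51 ≥ 51 — meets; (h) net 68−23=45 < 51 — fails.
  Stage III.1 not carried; the beneficiary fails its burden.
So the trustee prevails on this issue.
Per-issue: Issue I → trustee; Issue II → trustee; Issue III → trustee. The beneficiary must prevail on at least one issue; overall, the trustee prevails.

trustee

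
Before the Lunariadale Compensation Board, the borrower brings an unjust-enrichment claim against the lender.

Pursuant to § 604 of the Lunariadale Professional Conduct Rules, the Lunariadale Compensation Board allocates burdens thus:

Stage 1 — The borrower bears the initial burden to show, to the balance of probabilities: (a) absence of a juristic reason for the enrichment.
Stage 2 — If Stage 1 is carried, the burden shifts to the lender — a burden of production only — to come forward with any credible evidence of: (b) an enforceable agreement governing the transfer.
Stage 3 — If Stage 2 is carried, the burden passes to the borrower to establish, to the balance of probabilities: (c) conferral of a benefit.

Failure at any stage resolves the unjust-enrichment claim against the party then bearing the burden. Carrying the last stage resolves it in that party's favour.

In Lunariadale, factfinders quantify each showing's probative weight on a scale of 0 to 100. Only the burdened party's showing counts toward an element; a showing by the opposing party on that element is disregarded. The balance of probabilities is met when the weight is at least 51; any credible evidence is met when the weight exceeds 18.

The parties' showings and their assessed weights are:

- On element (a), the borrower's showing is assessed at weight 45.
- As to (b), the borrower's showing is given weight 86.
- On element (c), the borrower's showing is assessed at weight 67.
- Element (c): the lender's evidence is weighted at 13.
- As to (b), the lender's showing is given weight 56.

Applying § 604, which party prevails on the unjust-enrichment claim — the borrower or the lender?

lender

At Stage 1 the borrower must meet the balance of probabilities (weight is at least 51): on (a) the weight is 45, < 51, so (a) does not meet the standard.
  Not every element is met, so the borrower fails to carry Stage 1.
So the lender prevails.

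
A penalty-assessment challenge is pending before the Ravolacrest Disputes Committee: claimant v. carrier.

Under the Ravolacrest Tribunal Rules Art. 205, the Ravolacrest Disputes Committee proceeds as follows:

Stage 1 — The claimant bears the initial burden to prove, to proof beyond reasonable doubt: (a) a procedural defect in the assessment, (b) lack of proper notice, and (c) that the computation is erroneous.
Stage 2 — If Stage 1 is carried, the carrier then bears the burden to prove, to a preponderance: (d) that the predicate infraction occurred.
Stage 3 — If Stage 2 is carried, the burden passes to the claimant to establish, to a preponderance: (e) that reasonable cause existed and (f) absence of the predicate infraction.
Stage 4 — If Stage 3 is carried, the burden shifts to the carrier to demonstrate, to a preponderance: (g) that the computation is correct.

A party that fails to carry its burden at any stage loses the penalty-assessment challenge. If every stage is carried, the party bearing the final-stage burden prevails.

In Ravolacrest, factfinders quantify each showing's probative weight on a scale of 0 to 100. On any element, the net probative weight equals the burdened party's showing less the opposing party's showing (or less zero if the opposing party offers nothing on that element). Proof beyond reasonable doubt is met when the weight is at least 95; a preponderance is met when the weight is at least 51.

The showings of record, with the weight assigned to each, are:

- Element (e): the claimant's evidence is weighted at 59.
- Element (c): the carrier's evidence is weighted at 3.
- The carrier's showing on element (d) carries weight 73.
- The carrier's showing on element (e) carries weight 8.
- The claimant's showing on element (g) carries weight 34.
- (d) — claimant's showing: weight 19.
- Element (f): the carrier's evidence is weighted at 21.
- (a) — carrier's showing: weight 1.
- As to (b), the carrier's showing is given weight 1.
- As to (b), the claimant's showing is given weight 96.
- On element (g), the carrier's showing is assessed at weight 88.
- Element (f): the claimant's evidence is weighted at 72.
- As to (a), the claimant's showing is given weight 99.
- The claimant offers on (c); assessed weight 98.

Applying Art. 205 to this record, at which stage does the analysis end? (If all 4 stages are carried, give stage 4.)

At Stage 1 the claimant must meet proof beyond reasonable doubt (weight is at least 95): on (a) the weight is 99 less the opposing 1 gives net 98, which does reach 95, so (a) meets the standard; on (b) the weight is 96 less the opposing 1 gives net 95, ≥ 95, so (b) meets the standard; on (c) the weight is 98 less the opposing 3 gives net 95, which does reach 95, so (c) meets the standard.
  All elements met. The burden passes to the carrier.
At Stage 2 the carrier must meet a preponderance (weight is at least 51): on (d) the weight is 73 less the opposing 19 gives net 54, which does reach 51, so (d) meets the standard.
  Stage 2 carried; the burden shifts to the claimant.
At Stage 3 the claimant must meet a preponderance (weight is at least 51): on (e) the weight is 59 less the opposing 8 gives net 51, which does reach 51, so (e) meets the standard; on (f) the weight is 72 less the opposing 21 gives net 51, which does reach 51, so (f) meets the standard.
  All elements met. The burden passes to the carrier.
At Stage 4 the carrier must meet a preponderance (weight is at least 51): on (g) the weight is 88 less the opposing 34 gives net 54, ≥ 51, so (g) meets the standard.
  The carrier carries the last stage.
Every stage carried; the carrier prevails.

stage 4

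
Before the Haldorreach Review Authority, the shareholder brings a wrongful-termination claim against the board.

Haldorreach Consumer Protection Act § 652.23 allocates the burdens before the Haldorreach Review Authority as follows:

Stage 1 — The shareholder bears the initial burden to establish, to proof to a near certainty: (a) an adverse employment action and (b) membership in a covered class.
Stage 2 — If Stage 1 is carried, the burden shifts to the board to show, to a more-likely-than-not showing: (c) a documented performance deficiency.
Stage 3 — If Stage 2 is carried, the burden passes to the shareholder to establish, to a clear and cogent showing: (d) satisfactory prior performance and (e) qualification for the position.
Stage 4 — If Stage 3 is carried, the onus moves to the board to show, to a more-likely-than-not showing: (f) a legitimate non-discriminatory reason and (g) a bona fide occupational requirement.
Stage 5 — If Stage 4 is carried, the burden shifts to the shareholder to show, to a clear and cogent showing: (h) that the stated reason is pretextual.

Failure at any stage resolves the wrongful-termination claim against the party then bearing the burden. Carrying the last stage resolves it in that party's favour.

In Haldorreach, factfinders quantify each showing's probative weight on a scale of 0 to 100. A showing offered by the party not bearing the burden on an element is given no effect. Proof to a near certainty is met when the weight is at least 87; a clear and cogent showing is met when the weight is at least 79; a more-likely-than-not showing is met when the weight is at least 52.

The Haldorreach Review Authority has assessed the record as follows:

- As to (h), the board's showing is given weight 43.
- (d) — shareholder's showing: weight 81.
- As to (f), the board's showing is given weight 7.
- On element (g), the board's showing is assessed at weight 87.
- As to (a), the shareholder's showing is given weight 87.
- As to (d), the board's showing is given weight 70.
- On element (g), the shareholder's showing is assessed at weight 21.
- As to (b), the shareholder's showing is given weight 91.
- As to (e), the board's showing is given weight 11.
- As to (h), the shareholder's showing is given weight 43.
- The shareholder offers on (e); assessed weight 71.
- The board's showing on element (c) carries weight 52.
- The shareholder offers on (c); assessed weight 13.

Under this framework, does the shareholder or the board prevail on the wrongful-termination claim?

Stage 1 — burden on shareholder; standard: proof to a near certainty (weight is at least 87).
    (a): 87 ≥ 87 [met]
    (b): 91 ≥ 87 [met]
  Stage 1 carried; the burden shifts to the board.
Stage 2 — burden on board; standard: a more-likely-than-not showing (weight is at least 52).
    (c): 52 (shareholder's 13 disregarded) ≥ 52 [met]
  The board carries Stage 2; the shareholder now bears the burden.
Stage 3 — burden on shareholder; standard: a clear and cogent showing (weight is at least 79).
    (d): 81 (board's 70 disregarded) ≥ 79 [met]
    (e): 71 (board's 11 disregarded) < 79 [not met]
  Not every element is met, so the shareholder fails to carry Stage 3.
The board prevails.

board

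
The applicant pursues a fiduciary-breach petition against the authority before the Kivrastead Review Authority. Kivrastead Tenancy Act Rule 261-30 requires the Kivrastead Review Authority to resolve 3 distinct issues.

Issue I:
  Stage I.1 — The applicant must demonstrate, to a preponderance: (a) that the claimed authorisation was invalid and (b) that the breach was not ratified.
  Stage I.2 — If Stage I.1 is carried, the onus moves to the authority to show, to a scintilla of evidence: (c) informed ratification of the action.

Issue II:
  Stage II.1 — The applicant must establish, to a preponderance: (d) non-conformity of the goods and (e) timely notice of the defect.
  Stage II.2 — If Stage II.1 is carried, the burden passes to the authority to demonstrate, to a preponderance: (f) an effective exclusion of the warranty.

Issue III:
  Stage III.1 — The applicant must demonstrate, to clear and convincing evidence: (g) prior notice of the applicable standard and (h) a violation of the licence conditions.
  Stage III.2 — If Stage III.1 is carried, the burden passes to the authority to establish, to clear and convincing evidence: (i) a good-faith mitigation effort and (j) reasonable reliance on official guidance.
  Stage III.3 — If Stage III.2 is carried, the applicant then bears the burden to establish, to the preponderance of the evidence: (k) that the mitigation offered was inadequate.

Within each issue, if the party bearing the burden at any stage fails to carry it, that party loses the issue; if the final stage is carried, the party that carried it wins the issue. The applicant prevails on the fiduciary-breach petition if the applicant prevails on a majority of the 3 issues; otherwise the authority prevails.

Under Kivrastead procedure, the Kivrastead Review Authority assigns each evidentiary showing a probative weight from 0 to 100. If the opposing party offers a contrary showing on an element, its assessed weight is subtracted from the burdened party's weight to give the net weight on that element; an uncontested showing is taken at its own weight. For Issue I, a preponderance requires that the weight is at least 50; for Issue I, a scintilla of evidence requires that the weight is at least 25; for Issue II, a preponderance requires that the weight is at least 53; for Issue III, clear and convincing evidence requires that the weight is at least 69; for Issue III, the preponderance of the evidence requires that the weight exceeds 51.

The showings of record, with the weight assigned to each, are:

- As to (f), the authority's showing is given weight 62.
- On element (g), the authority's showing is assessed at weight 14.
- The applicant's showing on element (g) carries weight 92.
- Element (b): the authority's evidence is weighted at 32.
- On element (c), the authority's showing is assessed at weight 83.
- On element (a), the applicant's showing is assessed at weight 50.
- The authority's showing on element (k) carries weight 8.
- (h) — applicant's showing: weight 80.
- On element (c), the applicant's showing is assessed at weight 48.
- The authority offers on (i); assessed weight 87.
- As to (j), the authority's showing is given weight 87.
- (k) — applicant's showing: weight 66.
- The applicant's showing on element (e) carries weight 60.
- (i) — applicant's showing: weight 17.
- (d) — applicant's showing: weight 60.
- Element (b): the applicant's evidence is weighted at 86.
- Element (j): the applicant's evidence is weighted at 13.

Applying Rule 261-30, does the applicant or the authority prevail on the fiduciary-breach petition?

— Issue I —
Stage I.1 (applicant, a preponderance, weight is at least 50): (a) 50 ≥ 50 — meets; (b) net 86−32=54 ≥ 50 — meets.
  Stage I.1 carried; the burden shifts to the authority.
Stage I.2 (authority, a scintilla of evidence, weight is at least 25): (c) net 83−48=35 ≥ 25 — meets.
  Stage I.2 carried; the final stage is satisfied.
All stages carried — the authority prevails on this issue.
— Issue II —
Stage II.1 — burden on applicant; standard: a preponderance (weight is at least 53).
    (d): 60 ≥ 53 [met]
    (e): 60 ≥ 53 [met]
  All elements met. The burden passes to the authority.
Stage II.2 — burden on authority; standard: a preponderance (weight is at least 53).
    (f): 62 ≥ 53 [met]
  All elements met at the final stage.
Every stage carried; the authority prevails on this issue.
— Issue III —
Stage III.1 — burden on applicant; standard: clear and convincing evidence (weight is at least 69).
    (g): 92 − 14 = 78 ≥ 69 [met]
    (h): 80 ≥ 69 [met]
  Stage III.1 carried; the burden shifts to the authority.
Stage III.2 — burden on authority; standard: clear and convincing evidence (weight is at least 69).
    (i): 87 − 17 = 70 ≥ 69 [met]
    (j): 87 − 13 = 74 ≥ 69 [met]
  Stage III.2 carried; the burden shifts to the applicant.
Stage III.3 — burden on applicant; standard: the preponderance of the evidence (weight exceeds 51).
    (k): 66 − 8 = 58 > 51 [met]
  The applicant carries the last stage.
All stages carried — the applicant prevails on this issue.
Per-issue: Issue I → authority; Issue II → authority; Issue III → applicant. The applicant must prevail on a majority of issues; overall, the authority prevails.

authority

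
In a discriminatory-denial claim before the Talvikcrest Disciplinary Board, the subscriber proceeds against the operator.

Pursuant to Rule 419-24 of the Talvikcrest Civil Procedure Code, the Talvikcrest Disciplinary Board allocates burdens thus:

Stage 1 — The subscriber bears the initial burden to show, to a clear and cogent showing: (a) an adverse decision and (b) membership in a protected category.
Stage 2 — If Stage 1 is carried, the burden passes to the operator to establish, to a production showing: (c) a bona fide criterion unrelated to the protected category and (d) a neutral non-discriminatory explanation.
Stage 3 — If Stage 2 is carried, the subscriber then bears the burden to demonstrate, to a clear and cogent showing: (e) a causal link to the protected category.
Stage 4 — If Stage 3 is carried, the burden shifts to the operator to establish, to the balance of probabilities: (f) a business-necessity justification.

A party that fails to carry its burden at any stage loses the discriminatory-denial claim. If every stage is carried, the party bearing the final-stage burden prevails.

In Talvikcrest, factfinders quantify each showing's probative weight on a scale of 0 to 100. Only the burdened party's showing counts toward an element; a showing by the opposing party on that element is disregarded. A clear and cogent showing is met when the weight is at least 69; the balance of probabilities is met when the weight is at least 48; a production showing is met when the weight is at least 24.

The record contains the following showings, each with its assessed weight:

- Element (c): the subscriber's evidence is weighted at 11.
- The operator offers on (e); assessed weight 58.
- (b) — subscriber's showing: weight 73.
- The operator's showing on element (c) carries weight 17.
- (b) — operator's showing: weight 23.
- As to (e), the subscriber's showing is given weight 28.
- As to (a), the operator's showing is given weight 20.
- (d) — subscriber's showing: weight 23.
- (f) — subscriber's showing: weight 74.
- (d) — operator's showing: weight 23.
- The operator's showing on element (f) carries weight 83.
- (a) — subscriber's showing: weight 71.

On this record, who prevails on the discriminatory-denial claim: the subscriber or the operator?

subscriber

At Stage 1 the subscriber must meet a clear and cogent showing (weight is at least 69): on (a) the weight is 71 (the operator's 20 is given no effect), which does reach 69, so (a) meets the standard; on (b) the weight is 73 (the operator's 23 is given no effect), which does reach 69, so (b) meets the standard.
  Stage 1 is satisfied; the onus moves to the operator.
At Stage 2 the operator must meet a production showing (weight is at least 24): on (c) the weight is 17 (the subscriber's 11 is given no effect), < 24, so (c) does not meet the standard; on (d) the weight is 23 (the subscriber's 23 is given no effect), < 24, so (d) does not meet the standard.
  The operator does not carry Stage 2.
The subscriber prevails.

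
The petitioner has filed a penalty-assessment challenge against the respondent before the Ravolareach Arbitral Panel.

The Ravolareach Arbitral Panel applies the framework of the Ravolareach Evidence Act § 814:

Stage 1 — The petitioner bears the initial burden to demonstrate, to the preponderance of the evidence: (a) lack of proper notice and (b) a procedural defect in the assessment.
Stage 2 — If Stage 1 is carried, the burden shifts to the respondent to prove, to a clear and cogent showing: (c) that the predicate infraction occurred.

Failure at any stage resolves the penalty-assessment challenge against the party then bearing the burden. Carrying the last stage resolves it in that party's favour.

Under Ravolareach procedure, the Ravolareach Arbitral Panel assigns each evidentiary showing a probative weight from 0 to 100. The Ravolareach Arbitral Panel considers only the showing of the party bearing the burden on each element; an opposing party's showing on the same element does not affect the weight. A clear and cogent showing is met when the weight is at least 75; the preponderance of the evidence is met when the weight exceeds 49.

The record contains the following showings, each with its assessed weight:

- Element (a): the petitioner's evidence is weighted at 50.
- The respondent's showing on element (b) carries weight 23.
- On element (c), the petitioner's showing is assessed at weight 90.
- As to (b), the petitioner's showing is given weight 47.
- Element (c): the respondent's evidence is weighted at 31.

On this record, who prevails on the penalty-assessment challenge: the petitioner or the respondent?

respondent

Stage 1 — burden on petitioner; standard: the preponderance of the evidence (weight exceeds 49).
    (a): 50 > 49 [met]
    (b): 47 (respondent's 23 disregarded) ≤ 49 [not met]
  Not every element is met, so the petitioner fails to carry Stage 1.
The analysis ends at Stage 1; the respondent prevails.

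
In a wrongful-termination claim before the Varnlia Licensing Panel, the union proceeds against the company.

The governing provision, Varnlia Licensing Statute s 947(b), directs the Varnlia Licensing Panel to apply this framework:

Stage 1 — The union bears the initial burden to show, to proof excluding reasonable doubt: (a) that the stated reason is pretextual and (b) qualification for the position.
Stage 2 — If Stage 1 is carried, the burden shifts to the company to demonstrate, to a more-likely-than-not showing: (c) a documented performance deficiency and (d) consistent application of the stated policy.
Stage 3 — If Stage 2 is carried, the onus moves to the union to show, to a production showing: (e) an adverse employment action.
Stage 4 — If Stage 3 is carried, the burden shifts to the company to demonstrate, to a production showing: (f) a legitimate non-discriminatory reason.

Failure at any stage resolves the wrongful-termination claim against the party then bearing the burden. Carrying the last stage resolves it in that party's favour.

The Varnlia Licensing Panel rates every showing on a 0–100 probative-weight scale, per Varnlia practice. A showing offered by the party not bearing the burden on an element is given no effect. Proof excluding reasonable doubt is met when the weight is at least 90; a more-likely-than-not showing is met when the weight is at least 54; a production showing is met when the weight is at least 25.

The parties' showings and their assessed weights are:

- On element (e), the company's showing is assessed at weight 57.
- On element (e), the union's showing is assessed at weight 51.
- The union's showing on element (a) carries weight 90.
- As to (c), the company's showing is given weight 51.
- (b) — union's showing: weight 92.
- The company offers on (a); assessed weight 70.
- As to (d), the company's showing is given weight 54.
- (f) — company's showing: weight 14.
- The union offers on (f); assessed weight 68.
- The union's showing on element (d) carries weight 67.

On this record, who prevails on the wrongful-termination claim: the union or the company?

Stage 1 (union, proof excluding reasonable doubt, weight is at least 90): (a) 90 (company's 70 disregarded) ≥ 90 — meets; (b) 92 ≥ 90 — meets.
  Stage 1 carried; the burden shifts to the company.
Stage 2 (company, a more-likely-than-not showing, weight is at least 54): (c) 51 < 54 — fails; (d) 54 (union's 67 disregarded) ≥ 54 — meets.
  Stage 2 not carried; the company fails its burden.
The analysis ends at Stage 2; the union prevails.

union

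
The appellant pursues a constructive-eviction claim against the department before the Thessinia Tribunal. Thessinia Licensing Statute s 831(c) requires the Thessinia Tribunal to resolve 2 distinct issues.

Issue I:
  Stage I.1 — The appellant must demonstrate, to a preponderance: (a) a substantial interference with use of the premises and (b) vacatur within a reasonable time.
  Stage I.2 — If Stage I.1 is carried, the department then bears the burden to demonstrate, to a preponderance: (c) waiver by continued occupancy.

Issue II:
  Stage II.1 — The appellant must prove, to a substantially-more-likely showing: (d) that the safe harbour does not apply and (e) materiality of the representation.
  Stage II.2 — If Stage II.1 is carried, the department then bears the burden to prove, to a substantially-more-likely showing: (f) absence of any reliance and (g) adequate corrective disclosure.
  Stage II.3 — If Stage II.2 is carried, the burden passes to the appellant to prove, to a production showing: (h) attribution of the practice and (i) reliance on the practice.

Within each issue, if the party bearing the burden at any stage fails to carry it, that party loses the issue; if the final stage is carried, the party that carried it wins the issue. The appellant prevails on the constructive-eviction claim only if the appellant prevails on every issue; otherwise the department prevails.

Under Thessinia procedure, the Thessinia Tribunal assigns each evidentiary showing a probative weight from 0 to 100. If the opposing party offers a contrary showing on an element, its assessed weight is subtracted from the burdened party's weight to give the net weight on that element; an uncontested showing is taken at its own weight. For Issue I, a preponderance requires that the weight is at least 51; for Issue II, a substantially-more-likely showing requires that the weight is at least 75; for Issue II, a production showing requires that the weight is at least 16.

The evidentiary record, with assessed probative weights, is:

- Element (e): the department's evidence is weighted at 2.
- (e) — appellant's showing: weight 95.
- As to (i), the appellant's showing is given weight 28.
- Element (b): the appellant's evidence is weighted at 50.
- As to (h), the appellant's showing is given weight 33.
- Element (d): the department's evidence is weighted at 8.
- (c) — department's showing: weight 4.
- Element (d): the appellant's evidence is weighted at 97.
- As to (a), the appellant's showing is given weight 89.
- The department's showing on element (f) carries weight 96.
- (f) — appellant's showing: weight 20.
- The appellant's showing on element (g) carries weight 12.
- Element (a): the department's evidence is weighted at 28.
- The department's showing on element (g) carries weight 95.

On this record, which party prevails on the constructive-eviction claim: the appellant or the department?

department

— Issue I —
At Stage I.1 the appellant must meet a preponderance (weight is at least 51): on (a) the weight is 89 less the opposing 28 gives net 61, which does reach 51, so (a) meets the standard; on (b) the weight is 50, < 51, so (b) does not meet the standard.
  Stage I.1 not carried; the appellant fails its burden.
The analysis ends at Stage I.1; the department prevails on this issue.
— Issue II —
Stage II.1 (appellant, a substantially-more-likely showing, weight is at least 75): (d) net 97−8=89 ≥ 75 — meets; (e) net 95−2=93 ≥ 75 — meets.
  Stage II.1 is satisfied; the onus moves to the department.
Stage II.2 (department, a substantially-more-likely showing, weight is at least 75): (f) net 96−20=76 ≥ 75 — meets; (g) net 95−12=83 ≥ 75 — meets.
  The department carries Stage II.2; the appellant now bears the burden.
Stage II.3 (appellant, a production showing, weight is at least 16): (h) 33 ≥ 16 — meets; (i) 28 ≥ 16 — meets.
  All elements met at the final stage.
Every stage carried; the appellant prevails on this issue.
Per-issue: Issue I → department; Issue II → appellant. The appellant must prevail on every issue; overall, the department prevails.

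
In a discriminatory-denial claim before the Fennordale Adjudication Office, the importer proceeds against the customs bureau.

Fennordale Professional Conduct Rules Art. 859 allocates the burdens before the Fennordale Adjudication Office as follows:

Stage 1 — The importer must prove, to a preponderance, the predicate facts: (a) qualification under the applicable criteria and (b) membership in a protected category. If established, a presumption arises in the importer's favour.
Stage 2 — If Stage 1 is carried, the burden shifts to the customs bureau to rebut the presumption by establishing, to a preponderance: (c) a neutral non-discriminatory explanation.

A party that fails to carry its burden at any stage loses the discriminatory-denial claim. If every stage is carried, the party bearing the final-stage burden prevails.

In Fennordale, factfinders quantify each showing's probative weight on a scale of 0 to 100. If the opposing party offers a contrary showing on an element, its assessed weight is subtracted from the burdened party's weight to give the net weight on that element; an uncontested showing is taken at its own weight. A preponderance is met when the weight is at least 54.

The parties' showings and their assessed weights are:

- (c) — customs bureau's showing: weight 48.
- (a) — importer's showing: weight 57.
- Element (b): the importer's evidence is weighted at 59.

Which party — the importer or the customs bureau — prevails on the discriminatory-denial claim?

importer

Stage 1 — burden on importer; standard: a preponderance (weight is at least 54).
    (a): 57 ≥ 54 [met]
    (b): 59 ≥ 54 [met]
  Stage 1 is satisfied; the onus moves to the customs bureau.
Stage 2 — burden on customs bureau; standard: a preponderance (weight is at least 54).
    (c): 48 < 54 [not met]
  Stage 2 not carried; the customs bureau fails its burden.
The importer prevails.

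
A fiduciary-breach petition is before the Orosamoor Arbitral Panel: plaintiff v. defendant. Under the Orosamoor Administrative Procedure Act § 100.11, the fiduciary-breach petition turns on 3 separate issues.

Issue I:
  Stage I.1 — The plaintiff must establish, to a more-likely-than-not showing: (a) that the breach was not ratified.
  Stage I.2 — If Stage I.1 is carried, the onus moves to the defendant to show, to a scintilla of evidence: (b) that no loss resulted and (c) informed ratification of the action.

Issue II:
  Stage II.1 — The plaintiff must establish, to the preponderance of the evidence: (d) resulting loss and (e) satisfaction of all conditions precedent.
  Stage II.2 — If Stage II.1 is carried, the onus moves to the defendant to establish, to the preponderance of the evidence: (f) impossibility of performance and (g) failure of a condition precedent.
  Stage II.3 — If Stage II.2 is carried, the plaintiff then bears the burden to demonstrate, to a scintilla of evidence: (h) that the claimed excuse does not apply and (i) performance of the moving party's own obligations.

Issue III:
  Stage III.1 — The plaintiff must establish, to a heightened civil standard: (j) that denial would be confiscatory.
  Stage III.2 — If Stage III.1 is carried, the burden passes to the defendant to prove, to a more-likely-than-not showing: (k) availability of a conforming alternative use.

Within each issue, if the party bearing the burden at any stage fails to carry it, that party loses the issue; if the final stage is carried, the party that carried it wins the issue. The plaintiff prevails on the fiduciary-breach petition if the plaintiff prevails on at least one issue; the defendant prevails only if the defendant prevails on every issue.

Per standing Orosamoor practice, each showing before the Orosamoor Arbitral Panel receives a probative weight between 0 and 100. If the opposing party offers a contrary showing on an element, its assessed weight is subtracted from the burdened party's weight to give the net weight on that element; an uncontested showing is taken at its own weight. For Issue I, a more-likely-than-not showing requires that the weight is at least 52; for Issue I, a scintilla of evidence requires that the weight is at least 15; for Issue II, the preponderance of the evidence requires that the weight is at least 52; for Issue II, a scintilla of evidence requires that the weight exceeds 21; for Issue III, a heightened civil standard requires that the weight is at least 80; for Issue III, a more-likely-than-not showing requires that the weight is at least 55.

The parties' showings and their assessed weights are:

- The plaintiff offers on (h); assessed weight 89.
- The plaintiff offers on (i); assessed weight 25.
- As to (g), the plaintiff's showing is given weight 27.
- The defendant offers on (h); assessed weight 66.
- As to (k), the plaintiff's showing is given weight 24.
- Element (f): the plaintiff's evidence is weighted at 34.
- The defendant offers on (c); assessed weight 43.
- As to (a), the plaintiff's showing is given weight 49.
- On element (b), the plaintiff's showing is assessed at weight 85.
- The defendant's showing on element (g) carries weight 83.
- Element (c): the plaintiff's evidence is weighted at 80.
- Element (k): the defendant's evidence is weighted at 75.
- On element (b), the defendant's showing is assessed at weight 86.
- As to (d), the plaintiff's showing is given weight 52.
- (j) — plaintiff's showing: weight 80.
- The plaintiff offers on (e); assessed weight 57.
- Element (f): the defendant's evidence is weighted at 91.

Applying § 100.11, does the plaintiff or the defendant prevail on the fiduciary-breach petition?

plaintiff

— Issue I —
At Stage I.1 the plaintiff must meet a more-likely-than-not showing (weight is at least 52): on (a) the weight is 49, which does not reach 52, so (a) does not meet the standard.
  Stage I.1 not carried; the plaintiff fails its burden.
So the defendant prevails on this issue.
— Issue II —
Stage II.1 — burden on plaintiff; standard: the preponderance of the evidence (weight is at least 52).
    (d): 52 ≥ 52 [met]
    (e): 57 ≥ 52 [met]
  All elements met. The burden passes to the defendant.
Stage II.2 — burden on defendant; standard: the preponderance of the evidence (weight is at least 52).
    (f): 91 − 34 = 57 ≥ 52 [met]
    (g): 83 − 27 = 56 ≥ 52 [met]
  Stage II.2 is satisfied; the onus moves to the plaintiff.
Stage II.3 — burden on plaintiff; standard: a scintilla of evidence (weight exceeds 21).
    (h): 89 − 66 = 23 > 21 [met]
    (i): 25 > 21 [met]
  Stage II.3 carried; the final stage is satisfied.
Every stage carried; the plaintiff prevails on this issue.
— Issue III —
At Stage III.1 the plaintiff must meet a heightened civil standard (weight is at least 80): on (j) the weight is 80, which does reach 80, so (j) meets the standard.
  Stage III.1 is satisfied; the onus moves to the defendant.
At Stage III.2 the defendant must meet a more-likely-than-not showing (weight is at least 55): on (k) the weight is 75 less the opposing 24 gives net 51, < 55, so (k) does not meet the standard.
  Stage III.2 not carried; the defendant fails its burden.
The plaintiff prevails on this issue.
Per-issue: Issue I → defendant; Issue II → plaintiff; Issue III → plaintiff. The plaintiff must prevail on at least one issue; overall, the plaintiff prevails.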